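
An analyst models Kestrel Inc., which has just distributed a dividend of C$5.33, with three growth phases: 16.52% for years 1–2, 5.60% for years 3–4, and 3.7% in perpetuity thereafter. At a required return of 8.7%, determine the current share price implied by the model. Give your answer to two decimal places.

C$143.45

Three-stage DDM. Project D₁…D_4; terminal Gordon value at t=4 with g = 0.037; discount at r = 0.087.
D_1 = 6.2105
D_2 = 7.2365
D_3 = 7.6417
D_4 = 8.0697
TV_4 = 8.3683/(0.087−0.037) = 167.3650
P₀ = Σ Dₜ/(1+r)ᵗ + TV_4/(1+r)^4 = 143.4478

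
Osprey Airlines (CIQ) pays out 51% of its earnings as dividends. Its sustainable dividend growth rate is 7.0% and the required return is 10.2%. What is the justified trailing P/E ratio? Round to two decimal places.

Justified trailing P/E = b(1+g)/(r−g) = 0.51×(1+0.07)/(0.102−0.07) = 17.0531

17.05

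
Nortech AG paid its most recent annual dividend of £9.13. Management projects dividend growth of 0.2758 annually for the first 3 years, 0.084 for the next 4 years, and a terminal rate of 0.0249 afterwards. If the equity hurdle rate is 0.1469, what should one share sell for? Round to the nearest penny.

£162.02

Three-stage DDM. Project D₁…D_7; terminal Gordon value at t=7 with g = 0.0249; discount at r = 0.1469.
D_1 = 11.6481
D_2 = 14.8606
D_3 = 18.9591
D_4 = 20.5517
D_5 = 22.2780
D_6 = 24.1494
D_7 = 26.1780
TV_7 = 26.8298/(0.1469−0.0249) = 219.9163
P₀ = Σ Dₜ/(1+r)ᵗ + TV_7/(1+r)^7 = 162.0172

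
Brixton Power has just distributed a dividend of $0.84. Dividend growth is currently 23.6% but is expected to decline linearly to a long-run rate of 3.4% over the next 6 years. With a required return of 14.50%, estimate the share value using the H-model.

$12.41

H-model: P₀ = D₀[(1+g_L) + H(g_S−g_L)]/(r−g_L), with H = 6/2 = 3.
P₀ = 0.84 × [(1+0.034) + 3×(0.236−0.034)] / (0.145−0.034)
   = 0.84 × 1.6400 / 0.111 = 12.4108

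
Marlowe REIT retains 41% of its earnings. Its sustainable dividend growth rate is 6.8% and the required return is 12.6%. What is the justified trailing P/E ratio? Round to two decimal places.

10.86

Payout ratio b = 1 − 0.41 = 0.59.
Justified trailing P/E = b(1+g)/(r−g) = 0.59×(1+0.068)/(0.126−0.068) = 10.8641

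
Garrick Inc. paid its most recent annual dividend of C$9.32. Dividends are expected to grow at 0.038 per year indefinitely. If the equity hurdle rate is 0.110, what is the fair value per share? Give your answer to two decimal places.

Gordon growth model: P₀ = D₁/(r − g). D₁ = 9.32 × (1 + 0.038) = 9.6742.
P₀ = 9.6742 / (0.11 − 0.038) = 9.6742 / 0.072 = 134.3633

C$134.36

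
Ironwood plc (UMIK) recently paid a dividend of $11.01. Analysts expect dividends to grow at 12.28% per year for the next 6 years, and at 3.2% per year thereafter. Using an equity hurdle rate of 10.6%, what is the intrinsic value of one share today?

Two-stage DDM. Project D₁…D_6 at 0.1228, terminal growth 0.032, discount at r = 0.106.
D_1 = 12.3620
D_2 = 13.8801
D_3 = 15.5846
D_4 = 17.4983
D_5 = 19.6471
D_6 = 22.0598
Terminal value at t=6: TV = D_7/(r−g) = 22.7657/(0.106−0.032) = 307.6449
P₀ = 12.3620/(1+0.106)^1 + 13.8801/(1+0.106)^2 + 15.5846/(1+0.106)^3 + 17.4983/(1+0.106)^4 + 19.6471/(1+0.106)^5 + 22.0598/(1+0.106)^6 + 307.6449/(1+0.106)^6 = 237.7435

$237.74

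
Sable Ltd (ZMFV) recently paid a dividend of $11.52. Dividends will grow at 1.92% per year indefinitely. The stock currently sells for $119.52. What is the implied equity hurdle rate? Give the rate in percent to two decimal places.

11.74%

Rearranging the constant-growth DDM: r = D₁/P₀ + g.
D₁ = 11.52 × (1 + 0.0192) = 11.7412.
r = 11.7412 / 119.52 + 0.0192 = 0.09824 + 0.0192 = 0.11744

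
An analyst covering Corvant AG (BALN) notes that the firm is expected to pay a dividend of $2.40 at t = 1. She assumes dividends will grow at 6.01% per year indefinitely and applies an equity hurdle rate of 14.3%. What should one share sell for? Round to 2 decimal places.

$28.95

Gordon growth model: P₀ = D₁/(r − g), with D₁ = 2.40 given directly.
P₀ = 2.4000 / (0.143 − 0.0601) = 2.4000 / 0.0829 = 28.9505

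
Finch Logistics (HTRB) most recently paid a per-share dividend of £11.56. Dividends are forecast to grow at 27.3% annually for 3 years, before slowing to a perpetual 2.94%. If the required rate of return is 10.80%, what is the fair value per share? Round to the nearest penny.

£275.68

Two-stage DDM. Project D₁…D_3 at 0.273, terminal growth 0.0294, discount at r = 0.108.
D_1 = 14.7159
D_2 = 18.7333
D_3 = 23.8475
Terminal value at t=3: TV = D_4/(r−g) = 24.5486/(0.108−0.0294) = 312.3235
P₀ = 14.7159/(1+0.108)^1 + 18.7333/(1+0.108)^2 + 23.8475/(1+0.108)^3 + 312.3235/(1+0.108)^3 = 275.6796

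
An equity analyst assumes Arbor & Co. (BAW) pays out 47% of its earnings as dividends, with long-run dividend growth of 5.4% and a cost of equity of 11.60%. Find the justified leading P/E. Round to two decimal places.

7.58

Justified leading P/E = b/(r−g) = 0.47/(0.116−0.054) = 7.5806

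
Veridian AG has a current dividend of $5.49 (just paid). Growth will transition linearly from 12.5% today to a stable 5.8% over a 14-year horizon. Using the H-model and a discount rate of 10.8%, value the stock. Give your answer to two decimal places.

$167.66

H-model: P₀ = D₀[(1+g_L) + H(g_S−g_L)]/(r−g_L), with H = 14/2 = 7.
P₀ = 5.49 × [(1+0.058) + 7×(0.125−0.058)] / (0.108−0.058)
   = 5.49 × 1.5270 / 0.05 = 167.6646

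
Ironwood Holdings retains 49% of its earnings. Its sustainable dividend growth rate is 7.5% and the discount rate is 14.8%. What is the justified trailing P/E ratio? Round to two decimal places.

7.51

Payout ratio b = 1 − 0.49 = 0.51.
Justified trailing P/E = b(1+g)/(r−g) = 0.51×(1+0.075)/(0.148−0.075) = 7.5103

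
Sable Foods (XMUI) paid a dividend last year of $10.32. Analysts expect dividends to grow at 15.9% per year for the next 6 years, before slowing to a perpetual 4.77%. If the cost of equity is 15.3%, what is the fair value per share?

$168.99

Two-stage DDM. Project D₁…D_6 at 0.159, terminal growth 0.0477, discount at r = 0.153.
D_1 = 11.9609
D_2 = 13.8627
D_3 = 16.0668
D_4 = 18.6214
D_5 = 21.5823
D_6 = 25.0138
Terminal value at t=6: TV = D_7/(r−g) = 26.2070/(0.153−0.0477) = 248.8794
P₀ = 11.9609/(1+0.153)^1 + 13.8627/(1+0.153)^2 + 16.0668/(1+0.153)^3 + 18.6214/(1+0.153)^4 + 21.5823/(1+0.153)^5 + 25.0138/(1+0.153)^6 + 248.8794/(1+0.153)^6 = 168.9862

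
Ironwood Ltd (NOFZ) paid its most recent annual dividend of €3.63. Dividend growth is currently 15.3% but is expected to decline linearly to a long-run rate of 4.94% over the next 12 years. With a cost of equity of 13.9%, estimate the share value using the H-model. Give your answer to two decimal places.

H-model: P₀ = D₀[(1+g_L) + H(g_S−g_L)]/(r−g_L), with H = 12/2 = 6.
P₀ = 3.63 × [(1+0.0494) + 6×(0.153−0.0494)] / (0.139−0.0494)
   = 3.63 × 1.6710 / 0.0896 = 67.6979

€67.70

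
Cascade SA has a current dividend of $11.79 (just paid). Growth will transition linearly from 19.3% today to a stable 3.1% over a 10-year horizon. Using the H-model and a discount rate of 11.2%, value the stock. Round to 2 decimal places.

H-model: P₀ = D₀[(1+g_L) + H(g_S−g_L)]/(r−g_L), with H = 10/2 = 5.
P₀ = 11.79 × [(1+0.031) + 5×(0.193−0.031)] / (0.112−0.031)
   = 11.79 × 1.8410 / 0.081 = 267.9678

$267.97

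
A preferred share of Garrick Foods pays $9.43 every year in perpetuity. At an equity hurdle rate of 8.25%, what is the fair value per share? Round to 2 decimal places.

$114.30

Zero-growth DDM (perpetuity): P₀ = D/r = 9.43 / 0.0825 = 114.3030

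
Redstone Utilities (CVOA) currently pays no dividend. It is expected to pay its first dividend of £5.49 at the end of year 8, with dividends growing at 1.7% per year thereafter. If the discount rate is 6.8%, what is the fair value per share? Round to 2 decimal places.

£67.92

Deferred-dividend DDM. At t=7 the remaining stream is a growing perpetuity with first payment D_8 = 5.49.
V_7 = D_8/(r−g) = 5.49/(0.068−0.017) = 107.6471
P₀ = V_7/(1+r)^7 = 107.6471/(1+0.068)^7 = 67.9209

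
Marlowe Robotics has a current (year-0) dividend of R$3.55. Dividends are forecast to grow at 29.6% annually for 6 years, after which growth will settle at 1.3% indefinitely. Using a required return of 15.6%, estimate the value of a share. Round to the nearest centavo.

R$82.32

Two-stage DDM. Project D₁…D_6 at 0.296, terminal growth 0.013, discount at r = 0.156.
D_1 = 4.6008
D_2 = 5.9626
D_3 = 7.7276
D_4 = 10.0149
D_5 = 12.9794
D_6 = 16.8213
Terminal value at t=6: TV = D_7/(r−g) = 17.0399/(0.156−0.013) = 119.1603
P₀ = 4.6008/(1+0.156)^1 + 5.9626/(1+0.156)^2 + 7.7276/(1+0.156)^3 + 10.0149/(1+0.156)^4 + 12.9794/(1+0.156)^5 + 16.8213/(1+0.156)^6 + 119.1603/(1+0.156)^6 = 82.3210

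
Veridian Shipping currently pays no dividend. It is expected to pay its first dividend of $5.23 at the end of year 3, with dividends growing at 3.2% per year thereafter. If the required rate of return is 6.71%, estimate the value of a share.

Deferred-dividend DDM. At t=2 the remaining stream is a growing perpetuity with first payment D_3 = 5.23.
V_2 = D_3/(r−g) = 5.23/(0.0671−0.032) = 149.0028
P₀ = V_2/(1+r)^2 = 149.0028/(1+0.0671)^2 = 130.8532

$130.85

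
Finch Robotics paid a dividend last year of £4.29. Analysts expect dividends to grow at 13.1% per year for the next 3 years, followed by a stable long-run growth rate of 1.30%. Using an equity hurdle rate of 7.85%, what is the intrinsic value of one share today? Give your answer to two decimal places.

£90.68

Two-stage DDM. Project D₁…D_3 at 0.131, terminal growth 0.013, discount at r = 0.0785.
D_1 = 4.8520
D_2 = 5.4876
D_3 = 6.2065
Terminal value at t=3: TV = D_4/(r−g) = 6.2872/(0.0785−0.013) = 95.9872
P₀ = 4.8520/(1+0.0785)^1 + 5.4876/(1+0.0785)^2 + 6.2065/(1+0.0785)^3 + 95.9872/(1+0.0785)^3 = 90.6802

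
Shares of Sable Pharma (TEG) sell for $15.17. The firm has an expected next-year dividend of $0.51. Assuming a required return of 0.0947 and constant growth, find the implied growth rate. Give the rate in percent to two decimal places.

From P₀ = D₁/(r − g), the implied growth is g = r − D₁/P₀.
g = 0.0947 − 0.51/15.17 = 0.0947 − 0.03362 = 0.06108

6.11%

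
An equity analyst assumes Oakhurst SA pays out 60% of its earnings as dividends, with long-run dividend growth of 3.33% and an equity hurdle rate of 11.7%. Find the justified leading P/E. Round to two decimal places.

7.17

Justified leading P/E = b/(r−g) = 0.60/(0.117−0.0333) = 7.1685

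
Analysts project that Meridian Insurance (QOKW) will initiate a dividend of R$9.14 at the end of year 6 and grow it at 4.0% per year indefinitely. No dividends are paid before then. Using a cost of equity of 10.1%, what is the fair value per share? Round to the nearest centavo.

R$92.61

Deferred-dividend DDM. At t=5 the remaining stream is a growing perpetuity with first payment D_6 = 9.14.
V_5 = D_6/(r−g) = 9.14/(0.101−0.04) = 149.8361
P₀ = V_5/(1+r)^5 = 149.8361/(1+0.101)^5 = 92.6147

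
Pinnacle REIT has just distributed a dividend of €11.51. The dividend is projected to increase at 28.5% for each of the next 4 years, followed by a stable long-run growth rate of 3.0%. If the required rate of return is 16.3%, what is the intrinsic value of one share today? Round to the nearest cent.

Two-stage DDM. Project D₁…D_4 at 0.285, terminal growth 0.03, discount at r = 0.163.
D_1 = 14.7903
D_2 = 19.0056
D_3 = 24.4222
D_4 = 31.3825
Terminal value at t=4: TV = D_5/(r−g) = 32.3240/(0.163−0.03) = 243.0376
P₀ = 14.7903/(1+0.163)^1 + 19.0056/(1+0.163)^2 + 24.4222/(1+0.163)^3 + 31.3825/(1+0.163)^4 + 243.0376/(1+0.163)^4 = 192.2964

€192.30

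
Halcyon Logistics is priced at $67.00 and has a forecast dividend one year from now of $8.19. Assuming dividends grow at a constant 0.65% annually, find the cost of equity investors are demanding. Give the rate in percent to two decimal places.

12.87%

Rearranging the constant-growth DDM: r = D₁/P₀ + g.
r = 8.1900 / 67.00 + 0.0065 = 0.12224 + 0.0065 = 0.12874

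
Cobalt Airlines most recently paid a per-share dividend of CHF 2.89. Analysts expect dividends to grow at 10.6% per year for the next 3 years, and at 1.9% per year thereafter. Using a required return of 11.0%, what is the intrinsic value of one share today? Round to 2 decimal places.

CHF 40.62

Two-stage DDM. Project D₁…D_3 at 0.106, terminal growth 0.019, discount at r = 0.11.
D_1 = 3.1963
D_2 = 3.5352
D_3 = 3.9099
Terminal value at t=3: TV = D_4/(r−g) = 3.9842/(0.11−0.019) = 43.7820
P₀ = 3.1963/(1+0.11)^1 + 3.5352/(1+0.11)^2 + 3.9099/(1+0.11)^3 + 43.7820/(1+0.11)^3 = 40.6207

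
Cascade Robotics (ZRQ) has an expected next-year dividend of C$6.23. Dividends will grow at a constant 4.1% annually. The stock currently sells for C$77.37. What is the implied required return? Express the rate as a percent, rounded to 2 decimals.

12.15%

Rearranging the constant-growth DDM: r = D₁/P₀ + g.
r = 6.2300 / 77.37 + 0.041 = 0.08052 + 0.041 = 0.12152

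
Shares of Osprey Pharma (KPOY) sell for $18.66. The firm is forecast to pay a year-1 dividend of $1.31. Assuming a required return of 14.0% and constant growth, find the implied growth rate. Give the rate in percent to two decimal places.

6.98%

From P₀ = D₁/(r − g), the implied growth is g = r − D₁/P₀.
g = 0.14 − 1.31/18.66 = 0.14 − 0.07020 = 0.06980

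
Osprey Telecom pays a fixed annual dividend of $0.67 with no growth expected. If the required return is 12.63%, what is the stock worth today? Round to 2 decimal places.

$5.30

Zero-growth DDM (perpetuity): P₀ = D/r = 0.67 / 0.1263 = 5.3048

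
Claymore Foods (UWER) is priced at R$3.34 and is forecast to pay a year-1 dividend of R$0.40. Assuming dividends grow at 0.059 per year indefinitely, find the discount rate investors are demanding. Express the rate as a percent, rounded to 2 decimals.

17.88%

Rearranging the constant-growth DDM: r = D₁/P₀ + g.
r = 0.4000 / 3.34 + 0.059 = 0.11976 + 0.059 = 0.17876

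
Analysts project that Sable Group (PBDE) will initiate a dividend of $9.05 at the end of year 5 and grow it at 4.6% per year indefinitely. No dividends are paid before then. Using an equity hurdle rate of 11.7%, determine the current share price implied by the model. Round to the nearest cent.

$81.88

Deferred-dividend DDM. At t=4 the remaining stream is a growing perpetuity with first payment D_5 = 9.05.
V_4 = D_5/(r−g) = 9.05/(0.117−0.046) = 127.4648
P₀ = V_4/(1+r)^4 = 127.4648/(1+0.117)^4 = 81.8799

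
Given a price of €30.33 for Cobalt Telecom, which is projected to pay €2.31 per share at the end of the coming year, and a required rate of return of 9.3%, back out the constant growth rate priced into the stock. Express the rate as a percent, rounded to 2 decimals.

1.68%

From P₀ = D₁/(r − g), the implied growth is g = r − D₁/P₀.
g = 0.093 − 2.31/30.33 = 0.093 − 0.07616 = 0.01684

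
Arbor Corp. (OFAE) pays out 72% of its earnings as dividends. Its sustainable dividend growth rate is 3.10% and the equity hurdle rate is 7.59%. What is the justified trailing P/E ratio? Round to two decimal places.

Justified trailing P/E = b(1+g)/(r−g) = 0.72×(1+0.031)/(0.0759−0.031) = 16.5327

16.53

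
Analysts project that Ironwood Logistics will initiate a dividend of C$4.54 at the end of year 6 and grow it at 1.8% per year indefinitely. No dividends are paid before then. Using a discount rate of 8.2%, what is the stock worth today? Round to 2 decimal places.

C$47.83

Deferred-dividend DDM. At t=5 the remaining stream is a growing perpetuity with first payment D_6 = 4.54.
V_5 = D_6/(r−g) = 4.54/(0.082−0.018) = 70.9375
P₀ = V_5/(1+r)^5 = 70.9375/(1+0.082)^5 = 47.8343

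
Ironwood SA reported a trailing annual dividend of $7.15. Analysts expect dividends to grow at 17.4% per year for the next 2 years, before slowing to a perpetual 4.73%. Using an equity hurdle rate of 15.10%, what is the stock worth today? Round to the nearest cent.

Two-stage DDM. Project D₁…D_2 at 0.174, terminal growth 0.0473, discount at r = 0.151.
D_1 = 8.3941
D_2 = 9.8547
Terminal value at t=2: TV = D_3/(r−g) = 10.3208/(0.151−0.0473) = 99.5255
P₀ = 8.3941/(1+0.151)^1 + 9.8547/(1+0.151)^2 + 99.5255/(1+0.151)^2 = 89.8564

$89.86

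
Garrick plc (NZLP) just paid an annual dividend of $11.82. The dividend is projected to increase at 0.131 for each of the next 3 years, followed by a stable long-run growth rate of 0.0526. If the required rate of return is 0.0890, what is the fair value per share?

$421.16

Two-stage DDM. Project D₁…D_3 at 0.131, terminal growth 0.0526, discount at r = 0.089.
D_1 = 13.3684
D_2 = 15.1197
D_3 = 17.1004
Terminal value at t=3: TV = D_4/(r−g) = 17.9998/(0.089−0.0526) = 494.5011
P₀ = 13.3684/(1+0.089)^1 + 15.1197/(1+0.089)^2 + 17.1004/(1+0.089)^3 + 494.5011/(1+0.089)^3 = 421.1647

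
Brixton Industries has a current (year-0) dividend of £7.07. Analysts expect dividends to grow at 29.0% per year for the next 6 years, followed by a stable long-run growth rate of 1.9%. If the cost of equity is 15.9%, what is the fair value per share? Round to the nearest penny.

£160.58

Two-stage DDM. Project D₁…D_6 at 0.29, terminal growth 0.019, discount at r = 0.159.
D_1 = 9.1203
D_2 = 11.7652
D_3 = 15.1771
D_4 = 19.5784
D_5 = 25.2562
D_6 = 32.5805
Terminal value at t=6: TV = D_7/(r−g) = 33.1995/(0.159−0.019) = 237.1395
P₀ = 9.1203/(1+0.159)^1 + 11.7652/(1+0.159)^2 + 15.1771/(1+0.159)^3 + 19.5784/(1+0.159)^4 + 25.2562/(1+0.159)^5 + 32.5805/(1+0.159)^6 + 237.1395/(1+0.159)^6 = 160.5821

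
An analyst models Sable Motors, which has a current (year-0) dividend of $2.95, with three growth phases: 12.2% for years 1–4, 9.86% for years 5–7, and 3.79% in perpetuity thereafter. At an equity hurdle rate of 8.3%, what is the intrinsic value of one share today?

Three-stage DDM. Project D₁…D_7; terminal Gordon value at t=7 with g = 0.0379; discount at r = 0.083.
D_1 = 3.3099
D_2 = 3.7137
D_3 = 4.1668
D_4 = 4.6751
D_5 = 5.1361
D_6 = 5.6425
D_7 = 6.1989
TV_7 = 6.4338/(0.083−0.0379) = 142.6564
P₀ = Σ Dₜ/(1+r)ᵗ + TV_7/(1+r)^7 = 105.0311

$105.03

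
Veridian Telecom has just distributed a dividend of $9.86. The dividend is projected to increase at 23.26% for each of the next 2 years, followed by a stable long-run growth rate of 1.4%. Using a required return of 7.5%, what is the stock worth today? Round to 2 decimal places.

$239.75

Two-stage DDM. Project D₁…D_2 at 0.2326, terminal growth 0.014, discount at r = 0.075.
D_1 = 12.1534
D_2 = 14.9803
Terminal value at t=2: TV = D_3/(r−g) = 15.1900/(0.075−0.014) = 249.0172
P₀ = 12.1534/(1+0.075)^1 + 14.9803/(1+0.075)^2 + 249.0172/(1+0.075)^2 = 239.7512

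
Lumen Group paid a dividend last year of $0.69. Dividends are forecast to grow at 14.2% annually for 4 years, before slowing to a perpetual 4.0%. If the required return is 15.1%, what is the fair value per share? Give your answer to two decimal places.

Two-stage DDM. Project D₁…D_4 at 0.142, terminal growth 0.04, discount at r = 0.151.
D_1 = 0.7880
D_2 = 0.8999
D_3 = 1.0277
D_4 = 1.1736
Terminal value at t=4: TV = D_5/(r−g) = 1.2205/(0.151−0.04) = 10.9957
P₀ = 0.7880/(1+0.151)^1 + 0.8999/(1+0.151)^2 + 1.0277/(1+0.151)^3 + 1.1736/(1+0.151)^4 + 10.9957/(1+0.151)^4 = 8.9715

$8.97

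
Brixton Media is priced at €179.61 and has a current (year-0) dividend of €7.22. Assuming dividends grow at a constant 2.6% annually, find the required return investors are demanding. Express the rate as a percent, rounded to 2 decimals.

Rearranging the constant-growth DDM: r = D₁/P₀ + g.
D₁ = 7.22 × (1 + 0.026) = 7.4077.
r = 7.4077 / 179.61 + 0.026 = 0.04124 + 0.026 = 0.06724

6.72%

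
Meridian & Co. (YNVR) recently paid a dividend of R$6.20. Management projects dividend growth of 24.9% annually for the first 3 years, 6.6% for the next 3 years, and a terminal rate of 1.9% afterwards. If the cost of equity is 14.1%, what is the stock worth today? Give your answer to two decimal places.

R$99.07

Three-stage DDM. Project D₁…D_6; terminal Gordon value at t=6 with g = 0.019; discount at r = 0.141.
D_1 = 7.7438
D_2 = 9.6720
D_3 = 12.0803
D_4 = 12.8776
D_5 = 13.7276
D_6 = 14.6336
TV_6 = 14.9116/(0.141−0.019) = 122.2264
P₀ = Σ Dₜ/(1+r)ᵗ + TV_6/(1+r)^6 = 99.0693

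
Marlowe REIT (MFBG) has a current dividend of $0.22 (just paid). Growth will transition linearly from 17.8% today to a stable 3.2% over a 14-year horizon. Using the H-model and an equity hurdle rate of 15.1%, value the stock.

$3.80

H-model: P₀ = D₀[(1+g_L) + H(g_S−g_L)]/(r−g_L), with H = 14/2 = 7.
P₀ = 0.22 × [(1+0.032) + 7×(0.178−0.032)] / (0.151−0.032)
   = 0.22 × 2.0540 / 0.119 = 3.7973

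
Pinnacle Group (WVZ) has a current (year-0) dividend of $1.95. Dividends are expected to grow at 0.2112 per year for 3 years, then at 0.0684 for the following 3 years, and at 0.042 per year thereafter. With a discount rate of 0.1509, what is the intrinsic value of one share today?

Three-stage DDM. Project D₁…D_6; terminal Gordon value at t=6 with g = 0.042; discount at r = 0.1509.
D_1 = 2.3618
D_2 = 2.8607
D_3 = 3.4648
D_4 = 3.7018
D_5 = 3.9550
D_6 = 4.2256
TV_6 = 4.4030/(0.1509−0.042) = 40.4319
P₀ = Σ Dₜ/(1+r)ᵗ + TV_6/(1+r)^6 = 29.7695

$29.77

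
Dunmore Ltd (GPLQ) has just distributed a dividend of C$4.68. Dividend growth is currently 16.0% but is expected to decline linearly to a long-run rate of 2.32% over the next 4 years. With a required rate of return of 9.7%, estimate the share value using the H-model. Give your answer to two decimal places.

H-model: P₀ = D₀[(1+g_L) + H(g_S−g_L)]/(r−g_L), with H = 4/2 = 2.
P₀ = 4.68 × [(1+0.0232) + 2×(0.16−0.0232)] / (0.097−0.0232)
   = 4.68 × 1.2968 / 0.0738 = 82.2361

C$82.24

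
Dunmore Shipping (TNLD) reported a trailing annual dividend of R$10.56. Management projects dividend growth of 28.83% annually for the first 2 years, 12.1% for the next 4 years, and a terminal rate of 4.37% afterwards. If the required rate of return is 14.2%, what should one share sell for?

Three-stage DDM. Project D₁…D_6; terminal Gordon value at t=6 with g = 0.0437; discount at r = 0.142.
D_1 = 13.6044
D_2 = 17.5266
D_3 = 19.6473
D_4 = 22.0247
D_5 = 24.6896
D_6 = 27.6771
TV_6 = 28.8866/(0.142−0.0437) = 293.8614
P₀ = Σ Dₜ/(1+r)ᵗ + TV_6/(1+r)^6 = 209.1601

R$209.16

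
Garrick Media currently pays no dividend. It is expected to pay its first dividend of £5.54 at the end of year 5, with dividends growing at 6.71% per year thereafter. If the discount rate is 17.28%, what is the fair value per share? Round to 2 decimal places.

Deferred-dividend DDM. At t=4 the remaining stream is a growing perpetuity with first payment D_5 = 5.54.
V_4 = D_5/(r−g) = 5.54/(0.1728−0.0671) = 52.4125
P₀ = V_4/(1+r)^4 = 52.4125/(1+0.1728)^4 = 27.7038

£27.70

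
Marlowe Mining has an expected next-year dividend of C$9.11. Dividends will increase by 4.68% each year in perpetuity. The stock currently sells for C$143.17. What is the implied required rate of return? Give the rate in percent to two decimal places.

Rearranging the constant-growth DDM: r = D₁/P₀ + g.
r = 9.1100 / 143.17 + 0.0468 = 0.06363 + 0.0468 = 0.11043

11.04%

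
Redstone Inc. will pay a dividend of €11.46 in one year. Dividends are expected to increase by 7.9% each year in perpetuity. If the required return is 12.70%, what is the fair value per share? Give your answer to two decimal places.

€238.75

Gordon growth model: P₀ = D₁/(r − g), with D₁ = 11.46 given directly.
P₀ = 11.4600 / (0.127 − 0.079) = 11.4600 / 0.048 = 238.7500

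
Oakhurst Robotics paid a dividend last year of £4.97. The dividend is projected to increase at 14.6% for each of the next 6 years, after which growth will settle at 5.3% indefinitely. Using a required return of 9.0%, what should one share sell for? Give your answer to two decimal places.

Two-stage DDM. Project D₁…D_6 at 0.146, terminal growth 0.053, discount at r = 0.09.
D_1 = 5.6956
D_2 = 6.5272
D_3 = 7.4801
D_4 = 8.5723
D_5 = 9.8238
D_6 = 11.2581
Terminal value at t=6: TV = D_7/(r−g) = 11.8548/(0.09−0.053) = 320.3987
P₀ = 5.6956/(1+0.09)^1 + 6.5272/(1+0.09)^2 + 7.4801/(1+0.09)^3 + 8.5723/(1+0.09)^4 + 9.8238/(1+0.09)^5 + 11.2581/(1+0.09)^6 + 320.3987/(1+0.09)^6 = 226.7089

£226.71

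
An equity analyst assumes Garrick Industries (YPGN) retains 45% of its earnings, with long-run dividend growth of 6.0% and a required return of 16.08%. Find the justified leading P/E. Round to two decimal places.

Payout ratio b = 1 − 0.45 = 0.55.
Justified leading P/E = b/(r−g) = 0.55/(0.1608−0.06) = 5.4563

5.46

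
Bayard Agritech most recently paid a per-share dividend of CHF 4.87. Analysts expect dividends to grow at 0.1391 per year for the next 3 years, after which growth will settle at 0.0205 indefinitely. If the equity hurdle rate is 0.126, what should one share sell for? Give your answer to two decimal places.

CHF 63.72

Two-stage DDM. Project D₁…D_3 at 0.1391, terminal growth 0.0205, discount at r = 0.126.
D_1 = 5.5474
D_2 = 6.3191
D_3 = 7.1980
Terminal value at t=3: TV = D_4/(r−g) = 7.3456/(0.126−0.0205) = 69.6266
P₀ = 5.5474/(1+0.126)^1 + 6.3191/(1+0.126)^2 + 7.1980/(1+0.126)^3 + 69.6266/(1+0.126)^3 = 63.7234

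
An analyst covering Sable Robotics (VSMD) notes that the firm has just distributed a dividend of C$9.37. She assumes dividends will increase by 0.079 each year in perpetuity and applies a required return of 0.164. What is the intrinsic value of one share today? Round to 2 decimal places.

C$118.94

Gordon growth model: P₀ = D₁/(r − g). D₁ = 9.37 × (1 + 0.079) = 10.1102.
P₀ = 10.1102 / (0.164 − 0.079) = 10.1102 / 0.085 = 118.9439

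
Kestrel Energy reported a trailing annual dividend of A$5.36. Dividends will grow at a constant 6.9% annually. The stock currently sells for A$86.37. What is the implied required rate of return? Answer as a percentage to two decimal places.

Rearranging the constant-growth DDM: r = D₁/P₀ + g.
D₁ = 5.36 × (1 + 0.069) = 5.7298.
r = 5.7298 / 86.37 + 0.069 = 0.06634 + 0.069 = 0.13534

13.53%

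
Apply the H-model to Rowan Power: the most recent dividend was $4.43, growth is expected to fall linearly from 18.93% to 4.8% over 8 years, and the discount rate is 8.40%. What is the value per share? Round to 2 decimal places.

H-model: P₀ = D₀[(1+g_L) + H(g_S−g_L)]/(r−g_L), with H = 8/2 = 4.
P₀ = 4.43 × [(1+0.048) + 4×(0.1893−0.048)] / (0.084−0.048)
   = 4.43 × 1.6132 / 0.036 = 198.5132

$198.51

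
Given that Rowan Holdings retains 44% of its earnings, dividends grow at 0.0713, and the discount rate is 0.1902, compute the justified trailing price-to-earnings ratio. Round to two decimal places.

Payout ratio b = 1 − 0.44 = 0.56.
Justified trailing P/E = b(1+g)/(r−g) = 0.56×(1+0.0713)/(0.1902−0.0713) = 5.0457

5.05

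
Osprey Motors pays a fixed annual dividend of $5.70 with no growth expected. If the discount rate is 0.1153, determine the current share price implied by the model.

Zero-growth DDM (perpetuity): P₀ = D/r = 5.70 / 0.1153 = 49.4363

$49.44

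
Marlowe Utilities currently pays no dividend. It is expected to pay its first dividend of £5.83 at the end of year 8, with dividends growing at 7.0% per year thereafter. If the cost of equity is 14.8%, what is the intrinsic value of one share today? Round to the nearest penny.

Deferred-dividend DDM. At t=7 the remaining stream is a growing perpetuity with first payment D_8 = 5.83.
V_7 = D_8/(r−g) = 5.83/(0.148−0.07) = 74.7436
P₀ = V_7/(1+r)^7 = 74.7436/(1+0.148)^7 = 28.4433

£28.44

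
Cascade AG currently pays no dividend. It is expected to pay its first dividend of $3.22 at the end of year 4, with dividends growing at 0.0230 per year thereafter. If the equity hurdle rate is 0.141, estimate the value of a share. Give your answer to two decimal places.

$18.37

Deferred-dividend DDM. At t=3 the remaining stream is a growing perpetuity with first payment D_4 = 3.22.
V_3 = D_4/(r−g) = 3.22/(0.141−0.023) = 27.2881
P₀ = V_3/(1+r)^3 = 27.2881/(1+0.141)^3 = 18.3703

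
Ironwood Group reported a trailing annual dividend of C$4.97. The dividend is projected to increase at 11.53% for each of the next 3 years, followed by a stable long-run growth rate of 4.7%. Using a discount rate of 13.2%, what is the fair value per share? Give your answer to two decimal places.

C$73.02

Two-stage DDM. Project D₁…D_3 at 0.1153, terminal growth 0.047, discount at r = 0.132.
D_1 = 5.5430
D_2 = 6.1822
D_3 = 6.8950
Terminal value at t=3: TV = D_4/(r−g) = 7.2190/(0.132−0.047) = 84.9296
P₀ = 5.5430/(1+0.132)^1 + 6.1822/(1+0.132)^2 + 6.8950/(1+0.132)^3 + 84.9296/(1+0.132)^3 = 73.0235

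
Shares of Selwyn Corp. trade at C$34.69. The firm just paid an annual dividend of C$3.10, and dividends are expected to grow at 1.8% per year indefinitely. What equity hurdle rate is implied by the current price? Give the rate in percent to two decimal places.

10.90%

Rearranging the constant-growth DDM: r = D₁/P₀ + g.
D₁ = 3.10 × (1 + 0.018) = 3.1558.
r = 3.1558 / 34.69 + 0.018 = 0.09097 + 0.018 = 0.10897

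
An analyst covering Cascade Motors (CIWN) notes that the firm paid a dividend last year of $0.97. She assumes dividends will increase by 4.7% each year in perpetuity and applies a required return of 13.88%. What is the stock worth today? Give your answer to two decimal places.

Gordon growth model: P₀ = D₁/(r − g). D₁ = 0.97 × (1 + 0.047) = 1.0156.
P₀ = 1.0156 / (0.1388 − 0.047) = 1.0156 / 0.0918 = 11.0631

$11.06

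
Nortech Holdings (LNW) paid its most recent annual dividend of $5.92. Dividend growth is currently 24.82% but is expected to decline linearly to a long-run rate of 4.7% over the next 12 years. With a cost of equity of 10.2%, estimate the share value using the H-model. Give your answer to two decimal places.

$242.63

H-model: P₀ = D₀[(1+g_L) + H(g_S−g_L)]/(r−g_L), with H = 12/2 = 6.
P₀ = 5.92 × [(1+0.047) + 6×(0.2482−0.047)] / (0.102−0.047)
   = 5.92 × 2.2542 / 0.055 = 242.6339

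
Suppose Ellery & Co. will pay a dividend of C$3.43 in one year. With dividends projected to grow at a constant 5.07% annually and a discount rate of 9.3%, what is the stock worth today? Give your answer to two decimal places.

Gordon growth model: P₀ = D₁/(r − g), with D₁ = 3.43 given directly.
P₀ = 3.4300 / (0.093 − 0.0507) = 3.4300 / 0.0423 = 81.0875

C$81.09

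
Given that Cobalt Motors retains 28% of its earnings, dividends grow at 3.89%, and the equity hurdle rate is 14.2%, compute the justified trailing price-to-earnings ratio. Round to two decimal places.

7.26

Payout ratio b = 1 − 0.28 = 0.72.
Justified trailing P/E = b(1+g)/(r−g) = 0.72×(1+0.0389)/(0.142−0.0389) = 7.2552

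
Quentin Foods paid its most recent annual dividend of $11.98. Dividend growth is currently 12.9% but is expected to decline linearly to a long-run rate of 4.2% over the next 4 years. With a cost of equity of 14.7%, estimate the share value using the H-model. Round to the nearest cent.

$138.74

H-model: P₀ = D₀[(1+g_L) + H(g_S−g_L)]/(r−g_L), with H = 4/2 = 2.
P₀ = 11.98 × [(1+0.042) + 2×(0.129−0.042)] / (0.147−0.042)
   = 11.98 × 1.2160 / 0.105 = 138.7398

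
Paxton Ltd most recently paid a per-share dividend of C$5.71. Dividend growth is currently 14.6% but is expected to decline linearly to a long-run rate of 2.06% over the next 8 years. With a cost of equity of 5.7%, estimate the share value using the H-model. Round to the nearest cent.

C$238.78

H-model: P₀ = D₀[(1+g_L) + H(g_S−g_L)]/(r−g_L), with H = 8/2 = 4.
P₀ = 5.71 × [(1+0.0206) + 4×(0.146−0.0206)] / (0.057−0.0206)
   = 5.71 × 1.5222 / 0.0364 = 238.7847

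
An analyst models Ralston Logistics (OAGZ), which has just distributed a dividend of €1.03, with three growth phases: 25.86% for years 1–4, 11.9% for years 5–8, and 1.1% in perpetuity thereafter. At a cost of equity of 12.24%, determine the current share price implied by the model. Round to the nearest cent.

Three-stage DDM. Project D₁…D_8; terminal Gordon value at t=8 with g = 0.011; discount at r = 0.1224.
D_1 = 1.2964
D_2 = 1.6316
D_3 = 2.0535
D_4 = 2.5846
D_5 = 2.8921
D_6 = 3.2363
D_7 = 3.6214
D_8 = 4.0524
TV_8 = 4.0969/(0.1224−0.011) = 36.7768
P₀ = Σ Dₜ/(1+r)ᵗ + TV_8/(1+r)^8 = 26.5973

€26.60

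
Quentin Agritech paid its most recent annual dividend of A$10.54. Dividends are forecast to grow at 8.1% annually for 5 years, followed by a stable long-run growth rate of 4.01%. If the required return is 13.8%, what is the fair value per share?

A$131.90

Two-stage DDM. Project D₁…D_5 at 0.081, terminal growth 0.0401, discount at r = 0.138.
D_1 = 11.3937
D_2 = 12.3166
D_3 = 13.3143
D_4 = 14.3927
D_5 = 15.5585
Terminal value at t=5: TV = D_6/(r−g) = 16.1824/(0.138−0.0401) = 165.2957
P₀ = 11.3937/(1+0.138)^1 + 12.3166/(1+0.138)^2 + 13.3143/(1+0.138)^3 + 14.3927/(1+0.138)^4 + 15.5585/(1+0.138)^5 + 165.2957/(1+0.138)^5 = 131.8969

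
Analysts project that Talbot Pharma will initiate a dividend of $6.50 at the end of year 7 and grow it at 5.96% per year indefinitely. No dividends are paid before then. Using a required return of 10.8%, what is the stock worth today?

Deferred-dividend DDM. At t=6 the remaining stream is a growing perpetuity with first payment D_7 = 6.50.
V_6 = D_7/(r−g) = 6.50/(0.108−0.0596) = 134.2975
P₀ = V_6/(1+r)^6 = 134.2975/(1+0.108)^6 = 72.5821

$72.58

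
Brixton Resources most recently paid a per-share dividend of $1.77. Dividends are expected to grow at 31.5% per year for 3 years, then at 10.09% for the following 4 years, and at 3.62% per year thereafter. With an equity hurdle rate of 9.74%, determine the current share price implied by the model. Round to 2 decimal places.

Three-stage DDM. Project D₁…D_7; terminal Gordon value at t=7 with g = 0.0362; discount at r = 0.0974.
D_1 = 2.3276
D_2 = 3.0607
D_3 = 4.0249
D_4 = 4.4310
D_5 = 4.8781
D_6 = 5.3702
D_7 = 5.9121
TV_7 = 6.1261/(0.0974−0.0362) = 100.1000
P₀ = Σ Dₜ/(1+r)ᵗ + TV_7/(1+r)^7 = 72.2125

$72.21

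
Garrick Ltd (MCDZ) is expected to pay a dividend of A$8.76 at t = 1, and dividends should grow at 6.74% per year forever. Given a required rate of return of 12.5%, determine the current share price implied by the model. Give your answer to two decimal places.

Gordon growth model: P₀ = D₁/(r − g), with D₁ = 8.76 given directly.
P₀ = 8.7600 / (0.125 − 0.0674) = 8.7600 / 0.0576 = 152.0833

A$152.08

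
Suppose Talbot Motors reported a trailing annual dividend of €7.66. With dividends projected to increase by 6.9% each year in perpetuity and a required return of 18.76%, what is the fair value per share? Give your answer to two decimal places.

€69.04

Gordon growth model: P₀ = D₁/(r − g). D₁ = 7.66 × (1 + 0.069) = 8.1885.
P₀ = 8.1885 / (0.1876 − 0.069) = 8.1885 / 0.1186 = 69.0433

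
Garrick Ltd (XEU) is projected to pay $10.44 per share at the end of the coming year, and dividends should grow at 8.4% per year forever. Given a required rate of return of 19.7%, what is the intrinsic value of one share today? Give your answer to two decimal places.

$92.39

Gordon growth model: P₀ = D₁/(r − g), with D₁ = 10.44 given directly.
P₀ = 10.4400 / (0.197 − 0.084) = 10.4400 / 0.113 = 92.3894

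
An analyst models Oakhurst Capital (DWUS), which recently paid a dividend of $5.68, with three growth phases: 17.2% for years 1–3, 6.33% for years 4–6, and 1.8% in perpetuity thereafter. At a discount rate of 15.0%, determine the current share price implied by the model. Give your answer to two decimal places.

Three-stage DDM. Project D₁…D_6; terminal Gordon value at t=6 with g = 0.018; discount at r = 0.15.
D_1 = 6.6570
D_2 = 7.8020
D_3 = 9.1439
D_4 = 9.7227
D_5 = 10.3381
D_6 = 10.9926
TV_6 = 11.1904/(0.15−0.018) = 84.7759
P₀ = Σ Dₜ/(1+r)ᵗ + TV_6/(1+r)^6 = 69.8025

$69.80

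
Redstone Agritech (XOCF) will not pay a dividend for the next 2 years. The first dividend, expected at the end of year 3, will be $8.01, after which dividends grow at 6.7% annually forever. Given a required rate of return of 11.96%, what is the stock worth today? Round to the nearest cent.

$121.48

Deferred-dividend DDM. At t=2 the remaining stream is a growing perpetuity with first payment D_3 = 8.01.
V_2 = D_3/(r−g) = 8.01/(0.1196−0.067) = 152.2814
P₀ = V_2/(1+r)^2 = 152.2814/(1+0.1196)^2 = 121.4845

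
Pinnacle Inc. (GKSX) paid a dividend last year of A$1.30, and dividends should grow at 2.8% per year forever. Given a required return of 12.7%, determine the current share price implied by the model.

Gordon growth model: P₀ = D₁/(r − g). D₁ = 1.30 × (1 + 0.028) = 1.3364.
P₀ = 1.3364 / (0.127 − 0.028) = 1.3364 / 0.099 = 13.4990

A$13.50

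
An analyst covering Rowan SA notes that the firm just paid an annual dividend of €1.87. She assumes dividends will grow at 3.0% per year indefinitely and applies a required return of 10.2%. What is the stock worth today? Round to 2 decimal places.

€26.75

Gordon growth model: P₀ = D₁/(r − g). D₁ = 1.87 × (1 + 0.03) = 1.9261.
P₀ = 1.9261 / (0.102 − 0.03) = 1.9261 / 0.072 = 26.7514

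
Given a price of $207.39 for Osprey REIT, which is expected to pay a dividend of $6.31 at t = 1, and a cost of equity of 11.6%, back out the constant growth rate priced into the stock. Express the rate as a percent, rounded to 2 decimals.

8.56%

From P₀ = D₁/(r − g), the implied growth is g = r − D₁/P₀.
g = 0.116 − 6.31/207.39 = 0.116 − 0.03043 = 0.08557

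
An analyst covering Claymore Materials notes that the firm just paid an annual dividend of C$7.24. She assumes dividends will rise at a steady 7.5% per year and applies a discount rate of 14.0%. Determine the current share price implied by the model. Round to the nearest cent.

Gordon growth model: P₀ = D₁/(r − g). D₁ = 7.24 × (1 + 0.075) = 7.7830.
P₀ = 7.7830 / (0.14 − 0.075) = 7.7830 / 0.065 = 119.7385

C$119.74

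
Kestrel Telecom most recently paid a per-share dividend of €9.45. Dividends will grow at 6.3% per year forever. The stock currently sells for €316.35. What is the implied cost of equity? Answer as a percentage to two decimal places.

9.48%

Rearranging the constant-growth DDM: r = D₁/P₀ + g.
D₁ = 9.45 × (1 + 0.063) = 10.0453.
r = 10.0453 / 316.35 + 0.063 = 0.03175 + 0.063 = 0.09475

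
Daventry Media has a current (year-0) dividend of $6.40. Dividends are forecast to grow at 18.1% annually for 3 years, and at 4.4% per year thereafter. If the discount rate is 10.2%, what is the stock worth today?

$163.88

Two-stage DDM. Project D₁…D_3 at 0.181, terminal growth 0.044, discount at r = 0.102.
D_1 = 7.5584
D_2 = 8.9265
D_3 = 10.5422
Terminal value at t=3: TV = D_4/(r−g) = 11.0060/(0.102−0.044) = 189.7589
P₀ = 7.5584/(1+0.102)^1 + 8.9265/(1+0.102)^2 + 10.5422/(1+0.102)^3 + 189.7589/(1+0.102)^3 = 163.8806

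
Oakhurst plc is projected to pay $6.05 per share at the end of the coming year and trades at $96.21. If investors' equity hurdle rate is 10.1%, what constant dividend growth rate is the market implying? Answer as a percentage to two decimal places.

From P₀ = D₁/(r − g), the implied growth is g = r − D₁/P₀.
g = 0.101 − 6.05/96.21 = 0.101 − 0.06288 = 0.03812

3.81%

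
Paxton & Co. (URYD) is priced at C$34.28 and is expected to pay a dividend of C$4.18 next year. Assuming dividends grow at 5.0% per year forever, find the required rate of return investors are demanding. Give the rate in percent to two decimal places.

17.19%

Rearranging the constant-growth DDM: r = D₁/P₀ + g.
r = 4.1800 / 34.28 + 0.05 = 0.12194 + 0.05 = 0.17194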